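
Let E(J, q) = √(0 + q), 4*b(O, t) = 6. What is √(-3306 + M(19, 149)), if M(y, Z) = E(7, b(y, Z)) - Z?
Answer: √(-13820 + 2*√6)/2 ≈ 58.769*I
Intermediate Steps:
b(O, t) = 3/2 (b(O, t) = (¼)*6 = 3/2)
E(J, q) = √q
M(y, Z) = √6/2 - Z (M(y, Z) = √(3/2) - Z = √6/2 - Z)
√(-3306 + M(19, 149)) = √(-3306 + (√6/2 - 1*149)) = √(-3306 + (√6/2 - 149)) = √(-3306 + (-149 + √6/2)) = √(-3455 + √6/2)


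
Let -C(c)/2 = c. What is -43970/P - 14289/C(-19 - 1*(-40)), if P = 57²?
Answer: 14859407/45486 ≈ 326.68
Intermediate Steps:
C(c) = -2*c
P = 3249
-43970/P - 14289/C(-19 - 1*(-40)) = -43970/3249 - 14289*(-1/(2*(-19 - 1*(-40)))) = -43970*1/3249 - 14289*(-1/(2*(-19 + 40))) = -43970/3249 - 14289/((-2*21)) = -43970/3249 - 14289/(-42) = -43970/3249 - 14289*(-1/42) = -43970/3249 + 4763/14 = 14859407/45486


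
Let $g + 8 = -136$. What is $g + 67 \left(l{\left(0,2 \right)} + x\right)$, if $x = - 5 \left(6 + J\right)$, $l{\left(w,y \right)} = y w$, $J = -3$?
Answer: $-1149$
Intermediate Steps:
$g = -144$ ($g = -8 - 136 = -144$)
$l{\left(w,y \right)} = w y$
$x = -15$ ($x = - 5 \left(6 - 3\right) = \left(-5\right) 3 = -15$)
$g + 67 \left(l{\left(0,2 \right)} + x\right) = -144 + 67 \left(0 \cdot 2 - 15\right) = -144 + 67 \left(0 - 15\right) = -144 + 67 \left(-15\right) = -144 - 1005 = -1149$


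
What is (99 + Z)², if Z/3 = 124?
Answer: 221841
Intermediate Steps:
Z = 372 (Z = 3*124 = 372)
(99 + Z)² = (99 + 372)² = 471² = 221841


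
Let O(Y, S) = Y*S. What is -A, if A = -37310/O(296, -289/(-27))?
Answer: 503685/42772 ≈ 11.776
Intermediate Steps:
O(Y, S) = S*Y
A = -503685/42772 (A = -37310/(-289/(-27)*296) = -37310/(-289*(-1/27)*296) = -37310/((289/27)*296) = -37310/85544/27 = -37310*27/85544 = -503685/42772 ≈ -11.776)
-A = -1*(-503685/42772) = 503685/42772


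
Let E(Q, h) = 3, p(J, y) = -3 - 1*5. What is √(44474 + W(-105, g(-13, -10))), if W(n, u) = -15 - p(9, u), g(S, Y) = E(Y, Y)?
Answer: √44467 ≈ 210.87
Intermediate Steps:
p(J, y) = -8 (p(J, y) = -3 - 5 = -8)
g(S, Y) = 3
W(n, u) = -7 (W(n, u) = -15 - 1*(-8) = -15 + 8 = -7)
√(44474 + W(-105, g(-13, -10))) = √(44474 - 7) = √44467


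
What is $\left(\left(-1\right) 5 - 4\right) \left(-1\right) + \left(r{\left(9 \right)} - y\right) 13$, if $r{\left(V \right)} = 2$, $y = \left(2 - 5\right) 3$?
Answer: $152$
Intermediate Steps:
$y = -9$ ($y = \left(-3\right) 3 = -9$)
$\left(\left(-1\right) 5 - 4\right) \left(-1\right) + \left(r{\left(9 \right)} - y\right) 13 = \left(\left(-1\right) 5 - 4\right) \left(-1\right) + \left(2 - -9\right) 13 = \left(-5 - 4\right) \left(-1\right) + \left(2 + 9\right) 13 = \left(-9\right) \left(-1\right) + 11 \cdot 13 = 9 + 143 = 152$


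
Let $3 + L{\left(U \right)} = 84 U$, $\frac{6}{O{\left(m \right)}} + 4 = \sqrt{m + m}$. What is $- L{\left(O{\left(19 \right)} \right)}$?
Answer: $- \frac{975}{11} - \frac{252 \sqrt{38}}{11} \approx -229.86$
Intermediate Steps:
$O{\left(m \right)} = \frac{6}{-4 + \sqrt{2} \sqrt{m}}$ ($O{\left(m \right)} = \frac{6}{-4 + \sqrt{m + m}} = \frac{6}{-4 + \sqrt{2 m}} = \frac{6}{-4 + \sqrt{2} \sqrt{m}}$)
$L{\left(U \right)} = -3 + 84 U$
$- L{\left(O{\left(19 \right)} \right)} = - (-3 + 84 \frac{6}{-4 + \sqrt{2} \sqrt{19}}) = - (-3 + 84 \frac{6}{-4 + \sqrt{38}}) = - (-3 + \frac{504}{-4 + \sqrt{38}}) = 3 - \frac{504}{-4 + \sqrt{38}}$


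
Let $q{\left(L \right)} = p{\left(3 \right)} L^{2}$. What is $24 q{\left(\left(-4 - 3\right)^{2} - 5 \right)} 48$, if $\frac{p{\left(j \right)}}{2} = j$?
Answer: $13381632$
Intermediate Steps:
$p{\left(j \right)} = 2 j$
$q{\left(L \right)} = 6 L^{2}$ ($q{\left(L \right)} = 2 \cdot 3 L^{2} = 6 L^{2}$)
$24 q{\left(\left(-4 - 3\right)^{2} - 5 \right)} 48 = 24 \cdot 6 \left(\left(-4 - 3\right)^{2} - 5\right)^{2} \cdot 48 = 24 \cdot 6 \left(\left(-7\right)^{2} - 5\right)^{2} \cdot 48 = 24 \cdot 6 \left(49 - 5\right)^{2} \cdot 48 = 24 \cdot 6 \cdot 44^{2} \cdot 48 = 24 \cdot 6 \cdot 1936 \cdot 48 = 24 \cdot 11616 \cdot 48 = 278784 \cdot 48 = 13381632$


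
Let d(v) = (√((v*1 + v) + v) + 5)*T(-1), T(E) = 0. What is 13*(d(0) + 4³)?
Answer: 832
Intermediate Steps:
d(v) = 0 (d(v) = (√((v*1 + v) + v) + 5)*0 = (√((v + v) + v) + 5)*0 = (√(2*v + v) + 5)*0 = (√(3*v) + 5)*0 = (√3*√v + 5)*0 = (5 + √3*√v)*0 = 0)
13*(d(0) + 4³) = 13*(0 + 4³) = 13*(0 + 64) = 13*64 = 832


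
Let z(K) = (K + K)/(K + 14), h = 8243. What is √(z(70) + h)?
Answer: √74202/3 ≈ 90.800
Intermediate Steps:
z(K) = 2*K/(14 + K) (z(K) = (2*K)/(14 + K) = 2*K/(14 + K))
√(z(70) + h) = √(2*70/(14 + 70) + 8243) = √(2*70/84 + 8243) = √(2*70*(1/84) + 8243) = √(5/3 + 8243) = √(24734/3) = √74202/3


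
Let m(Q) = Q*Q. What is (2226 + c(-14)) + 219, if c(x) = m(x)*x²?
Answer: 40861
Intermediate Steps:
m(Q) = Q²
c(x) = x⁴ (c(x) = x²*x² = x⁴)
(2226 + c(-14)) + 219 = (2226 + (-14)⁴) + 219 = (2226 + 38416) + 219 = 40642 + 219 = 40861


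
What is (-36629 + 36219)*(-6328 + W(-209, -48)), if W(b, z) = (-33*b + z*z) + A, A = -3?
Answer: -1176700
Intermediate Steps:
W(b, z) = -3 + z² - 33*b (W(b, z) = (-33*b + z*z) - 3 = (-33*b + z²) - 3 = (z² - 33*b) - 3 = -3 + z² - 33*b)
(-36629 + 36219)*(-6328 + W(-209, -48)) = (-36629 + 36219)*(-6328 + (-3 + (-48)² - 33*(-209))) = -410*(-6328 + (-3 + 2304 + 6897)) = -410*(-6328 + 9198) = -410*2870 = -1176700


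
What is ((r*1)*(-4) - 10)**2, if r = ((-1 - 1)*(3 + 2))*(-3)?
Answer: 16900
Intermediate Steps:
r = 30 (r = -2*5*(-3) = -10*(-3) = 30)
((r*1)*(-4) - 10)**2 = ((30*1)*(-4) - 10)**2 = (30*(-4) - 10)**2 = (-120 - 10)**2 = (-130)**2 = 16900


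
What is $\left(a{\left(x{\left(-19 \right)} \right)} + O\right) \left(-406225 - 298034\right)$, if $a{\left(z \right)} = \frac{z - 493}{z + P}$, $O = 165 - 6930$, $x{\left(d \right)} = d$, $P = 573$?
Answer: $\frac{1319894751699}{277} \approx 4.765 \cdot 10^{9}$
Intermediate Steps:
$O = -6765$ ($O = 165 - 6930 = -6765$)
$a{\left(z \right)} = \frac{-493 + z}{573 + z}$ ($a{\left(z \right)} = \frac{z - 493}{z + 573} = \frac{-493 + z}{573 + z}$)
$\left(a{\left(x{\left(-19 \right)} \right)} + O\right) \left(-406225 - 298034\right) = \left(\frac{-493 - 19}{573 - 19} - 6765\right) \left(-406225 - 298034\right) = \left(\frac{1}{554} \left(-512\right) - 6765\right) \left(-704259\right) = \left(- \frac{256}{277} - 6765\right) \left(-704259\right) = \left(- \frac{1874161}{277}\right) \left(-704259\right) = \frac{1319894751699}{277}$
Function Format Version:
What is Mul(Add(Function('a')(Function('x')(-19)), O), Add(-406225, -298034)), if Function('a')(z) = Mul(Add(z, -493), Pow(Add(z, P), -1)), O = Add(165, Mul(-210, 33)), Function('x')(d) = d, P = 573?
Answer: Rational(1319894751699, 277) ≈ 4.7650e+9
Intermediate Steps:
O = -6765 (O = Add(165, -6930) = -6765)
Function('a')(z) = Mul(Pow(Add(573, z), -1), Add(-493, z)) (Function('a')(z) = Mul(Add(z, -493), Pow(Add(z, 573), -1)) = Mul(Add(-493, z), Pow(Add(573, z), -1)) = Mul(Pow(Add(573, z), -1), Add(-493, z)))
Mul(Add(Function('a')(Function('x')(-19)), O), Add(-406225, -298034)) = Mul(Add(Mul(Pow(Add(573, -19), -1), Add(-493, -19)), -6765), Add(-406225, -298034)) = Mul(Add(Mul(Pow(554, -1), -512), -6765), -704259) = Mul(Add(Mul(Rational(1, 554), -512), -6765), -704259) = Mul(Add(Rational(-256, 277), -6765), -704259) = Mul(Rational(-1874161, 277), -704259) = Rational(1319894751699, 277)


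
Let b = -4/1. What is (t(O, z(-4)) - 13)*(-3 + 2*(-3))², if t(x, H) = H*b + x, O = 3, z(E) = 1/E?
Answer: -729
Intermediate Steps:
b = -4 (b = -4*1 = -4)
t(x, H) = x - 4*H (t(x, H) = H*(-4) + x = -4*H + x = x - 4*H)
(t(O, z(-4)) - 13)*(-3 + 2*(-3))² = ((3 - 4/(-4)) - 13)*(-3 + 2*(-3))² = ((3 - 4*(-¼)) - 13)*(-3 - 6)² = ((3 + 1) - 13)*(-9)² = (4 - 13)*81 = -9*81 = -729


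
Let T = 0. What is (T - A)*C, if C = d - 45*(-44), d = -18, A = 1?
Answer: -1962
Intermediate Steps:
C = 1962 (C = -18 - 45*(-44) = -18 + 1980 = 1962)
(T - A)*C = (0 - 1*1)*1962 = (0 - 1)*1962 = -1*1962 = -1962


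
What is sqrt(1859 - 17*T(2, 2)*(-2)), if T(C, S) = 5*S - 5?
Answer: sqrt(2029) ≈ 45.044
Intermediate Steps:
T(C, S) = -5 + 5*S
sqrt(1859 - 17*T(2, 2)*(-2)) = sqrt(1859 - 17*(-5 + 5*2)*(-2)) = sqrt(1859 - 17*(-5 + 10)*(-2)) = sqrt(1859 - 17*5*(-2)) = sqrt(1859 - 85*(-2)) = sqrt(1859 + 170) = sqrt(2029)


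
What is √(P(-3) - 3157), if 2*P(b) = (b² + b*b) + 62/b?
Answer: 5*I*√1137/3 ≈ 56.199*I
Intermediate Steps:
P(b) = b² + 31/b (P(b) = ((b² + b*b) + 62/b)/2 = ((b² + b²) + 62/b)/2 = (2*b² + 62/b)/2 = b² + 31/b)
√(P(-3) - 3157) = √((31 + (-3)³)/(-3) - 3157) = √(-(31 - 27)/3 - 3157) = √(-⅓*4 - 3157) = √(-4/3 - 3157) = √(-9475/3) = 5*I*√1137/3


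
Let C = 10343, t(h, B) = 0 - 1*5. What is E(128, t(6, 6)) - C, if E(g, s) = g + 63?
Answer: -10152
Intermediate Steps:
t(h, B) = -5 (t(h, B) = 0 - 5 = -5)
E(g, s) = 63 + g
E(128, t(6, 6)) - C = (63 + 128) - 1*10343 = 191 - 10343 = -10152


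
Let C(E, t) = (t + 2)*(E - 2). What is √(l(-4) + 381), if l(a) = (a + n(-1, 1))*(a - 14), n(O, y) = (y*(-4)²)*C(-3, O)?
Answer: √1893 ≈ 43.509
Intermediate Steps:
C(E, t) = (-2 + E)*(2 + t) (C(E, t) = (2 + t)*(-2 + E) = (-2 + E)*(2 + t))
n(O, y) = 16*y*(-10 - 5*O) (n(O, y) = (y*(-4)²)*(-4 - 2*O + 2*(-3) - 3*O) = (y*16)*(-4 - 2*O - 6 - 3*O) = (16*y)*(-10 - 5*O) = 16*y*(-10 - 5*O))
l(a) = (-80 + a)*(-14 + a) (l(a) = (a - 80*1*(2 - 1))*(a - 14) = (a - 80*1*1)*(-14 + a) = (a - 80)*(-14 + a) = (-80 + a)*(-14 + a))
√(l(-4) + 381) = √((1120 + (-4)² - 94*(-4)) + 381) = √((1120 + 16 + 376) + 381) = √(1512 + 381) = √1893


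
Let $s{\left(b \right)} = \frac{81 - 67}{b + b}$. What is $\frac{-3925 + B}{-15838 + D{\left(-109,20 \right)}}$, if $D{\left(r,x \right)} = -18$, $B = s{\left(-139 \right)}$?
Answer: $\frac{272791}{1101992} \approx 0.24754$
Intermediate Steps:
$s{\left(b \right)} = \frac{7}{b}$ ($s{\left(b \right)} = \frac{14}{2 b} = 14 \frac{1}{2 b} = \frac{7}{b}$)
$B = - \frac{7}{139}$ ($B = \frac{7}{-139} = 7 \left(- \frac{1}{139}\right) = - \frac{7}{139} \approx -0.05036$)
$\frac{-3925 + B}{-15838 + D{\left(-109,20 \right)}} = \frac{-3925 - \frac{7}{139}}{-15838 - 18} = - \frac{545582}{139 \left(-15856\right)} = \left(- \frac{545582}{139}\right) \left(- \frac{1}{15856}\right) = \frac{272791}{1101992}$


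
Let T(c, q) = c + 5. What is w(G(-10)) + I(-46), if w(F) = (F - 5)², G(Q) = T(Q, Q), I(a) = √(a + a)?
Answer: 100 + 2*I*√23 ≈ 100.0 + 9.5917*I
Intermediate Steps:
T(c, q) = 5 + c
I(a) = √2*√a (I(a) = √(2*a) = √2*√a)
G(Q) = 5 + Q
w(F) = (-5 + F)²
w(G(-10)) + I(-46) = (-5 + (5 - 10))² + √2*√(-46) = (-5 - 5)² + √2*(I*√46) = (-10)² + 2*I*√23 = 100 + 2*I*√23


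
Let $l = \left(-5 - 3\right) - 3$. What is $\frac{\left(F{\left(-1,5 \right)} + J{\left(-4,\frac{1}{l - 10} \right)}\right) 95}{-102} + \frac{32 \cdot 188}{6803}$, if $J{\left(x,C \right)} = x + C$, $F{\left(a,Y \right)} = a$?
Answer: $\frac{40696241}{7286013} \approx 5.5855$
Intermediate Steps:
$l = -11$ ($l = -8 - 3 = -11$)
$J{\left(x,C \right)} = C + x$
$\frac{\left(F{\left(-1,5 \right)} + J{\left(-4,\frac{1}{l - 10} \right)}\right) 95}{-102} + \frac{32 \cdot 188}{6803} = \frac{\left(-1 - \left(4 - \frac{1}{-11 - 10}\right)\right) 95}{-102} + \frac{32 \cdot 188}{6803} = \left(-1 - \left(4 - \frac{1}{-21}\right)\right) 95 \left(- \frac{1}{102}\right) + 6016 \cdot \frac{1}{6803} = \left(-1 - \frac{85}{21}\right) 95 \left(- \frac{1}{102}\right) + \frac{6016}{6803} = \left(- \frac{106}{21}\right) 95 \left(- \frac{1}{102}\right) + \frac{6016}{6803} = \left(- \frac{10070}{21}\right) \left(- \frac{1}{102}\right) + \frac{6016}{6803} = \frac{5035}{1071} + \frac{6016}{6803} = \frac{40696241}{7286013}$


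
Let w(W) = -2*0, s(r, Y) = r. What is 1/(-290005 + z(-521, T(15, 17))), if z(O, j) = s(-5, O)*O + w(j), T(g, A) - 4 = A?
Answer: -1/287400 ≈ -3.4795e-6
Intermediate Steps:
T(g, A) = 4 + A
w(W) = 0
z(O, j) = -5*O (z(O, j) = -5*O + 0 = -5*O)
1/(-290005 + z(-521, T(15, 17))) = 1/(-290005 - 5*(-521)) = 1/(-290005 + 2605) = 1/(-287400) = -1/287400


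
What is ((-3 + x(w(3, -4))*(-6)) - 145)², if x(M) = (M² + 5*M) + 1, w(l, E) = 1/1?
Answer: 36100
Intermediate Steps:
w(l, E) = 1
x(M) = 1 + M² + 5*M
((-3 + x(w(3, -4))*(-6)) - 145)² = ((-3 + (1 + 1² + 5*1)*(-6)) - 145)² = ((-3 + (1 + 1 + 5)*(-6)) - 145)² = ((-3 + 7*(-6)) - 145)² = ((-3 - 42) - 145)² = (-45 - 145)² = (-190)² = 36100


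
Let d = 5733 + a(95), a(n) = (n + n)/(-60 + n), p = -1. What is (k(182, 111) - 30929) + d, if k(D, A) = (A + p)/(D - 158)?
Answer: -2115623/84 ≈ -25186.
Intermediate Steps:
a(n) = 2*n/(-60 + n) (a(n) = (2*n)/(-60 + n) = 2*n/(-60 + n))
k(D, A) = (-1 + A)/(-158 + D) (k(D, A) = (A - 1)/(D - 158) = (-1 + A)/(-158 + D))
d = 40169/7 (d = 5733 + 2*95/(-60 + 95) = 5733 + 2*95/35 = 5733 + 2*95*(1/35) = 5733 + 38/7 = 40169/7 ≈ 5738.4)
(k(182, 111) - 30929) + d = ((-1 + 111)/(-158 + 182) - 30929) + 40169/7 = (110/24 - 30929) + 40169/7 = ((1/24)*110 - 30929) + 40169/7 = (55/12 - 30929) + 40169/7 = -371093/12 + 40169/7 = -2115623/84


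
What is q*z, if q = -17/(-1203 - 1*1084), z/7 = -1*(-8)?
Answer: 952/2287 ≈ 0.41627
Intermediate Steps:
z = 56 (z = 7*(-1*(-8)) = 7*8 = 56)
q = 17/2287 (q = -17/(-1203 - 1084) = -17/(-2287) = -17*(-1/2287) = 17/2287 ≈ 0.0074333)
q*z = (17/2287)*56 = 952/2287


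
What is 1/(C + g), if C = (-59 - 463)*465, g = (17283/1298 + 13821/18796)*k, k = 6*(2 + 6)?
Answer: -3049651/738185041674 ≈ -4.1313e-6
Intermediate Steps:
k = 48 (k = 6*8 = 48)
g = 2056745556/3049651 (g = (17283/1298 + 13821/18796)*48 = (171395463/12198604)*48 = 2056745556/3049651 ≈ 674.42)
C = -242730 (C = -522*465 = -242730)
1/(C + g) = 1/(-242730 + 2056745556/3049651) = 1/(-738185041674/3049651) = -3049651/738185041674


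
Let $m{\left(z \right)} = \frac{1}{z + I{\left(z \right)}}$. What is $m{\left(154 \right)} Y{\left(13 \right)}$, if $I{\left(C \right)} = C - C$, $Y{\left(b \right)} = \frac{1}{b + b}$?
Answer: $\frac{1}{4004} \approx 0.00024975$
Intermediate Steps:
$Y{\left(b \right)} = \frac{1}{2 b}$
$I{\left(C \right)} = 0$
$m{\left(z \right)} = \frac{1}{z}$ ($m{\left(z \right)} = \frac{1}{z + 0} = \frac{1}{z}$)
$m{\left(154 \right)} Y{\left(13 \right)} = \frac{\frac{1}{2} \cdot \frac{1}{13}}{154} = \frac{1}{154} \cdot \frac{1}{26} = \frac{1}{4004}$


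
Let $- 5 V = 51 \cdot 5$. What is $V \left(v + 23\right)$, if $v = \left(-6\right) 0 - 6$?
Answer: $-867$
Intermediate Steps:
$v = -6$ ($v = 0 - 6 = -6$)
$V = -51$ ($V = - \frac{51 \cdot 5}{5} = \left(- \frac{1}{5}\right) 255 = -51$)
$V \left(v + 23\right) = - 51 \left(-6 + 23\right) = \left(-51\right) 17 = -867$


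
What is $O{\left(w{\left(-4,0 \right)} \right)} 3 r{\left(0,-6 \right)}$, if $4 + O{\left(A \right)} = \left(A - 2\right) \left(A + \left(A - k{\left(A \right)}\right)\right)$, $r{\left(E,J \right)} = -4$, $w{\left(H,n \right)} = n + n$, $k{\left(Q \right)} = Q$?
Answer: $48$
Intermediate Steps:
$w{\left(H,n \right)} = 2 n$
$O{\left(A \right)} = -4 + A \left(-2 + A\right)$ ($O{\left(A \right)} = -4 + \left(A - 2\right) \left(A + \left(A - A\right)\right) = -4 + \left(-2 + A\right) \left(A + 0\right) = -4 + \left(-2 + A\right) A = -4 + A \left(-2 + A\right)$)
$O{\left(w{\left(-4,0 \right)} \right)} 3 r{\left(0,-6 \right)} = \left(-4 + \left(2 \cdot 0\right)^{2} - 2 \cdot 2 \cdot 0\right) 3 \left(-4\right) = \left(-4 + 0^{2} - 0\right) 3 \left(-4\right) = \left(-4 + 0 + 0\right) 3 \left(-4\right) = \left(-4\right) 3 \left(-4\right) = \left(-12\right) \left(-4\right) = 48$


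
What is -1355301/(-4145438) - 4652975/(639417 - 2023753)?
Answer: 10582405671593/2869339529584 ≈ 3.6881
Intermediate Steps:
-1355301/(-4145438) - 4652975/(639417 - 2023753) = -1355301*(-1/4145438) - 4652975/(-1384336) = 1355301/4145438 - 4652975*(-1/1384336) = 1355301/4145438 + 4652975/1384336 = 10582405671593/2869339529584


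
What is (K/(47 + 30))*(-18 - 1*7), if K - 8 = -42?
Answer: 850/77 ≈ 11.039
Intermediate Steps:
K = -34 (K = 8 - 42 = -34)
(K/(47 + 30))*(-18 - 1*7) = (-34/(47 + 30))*(-18 - 1*7) = (-34/77)*(-18 - 7) = -34*1/77*(-25) = -34/77*(-25) = 850/77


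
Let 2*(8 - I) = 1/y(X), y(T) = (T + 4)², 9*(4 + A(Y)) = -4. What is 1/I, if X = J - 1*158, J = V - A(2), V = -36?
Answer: 5577800/44622319 ≈ 0.12500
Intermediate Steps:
A(Y) = -40/9 (A(Y) = -4 + (⅑)*(-4) = -4 - 4/9 = -40/9)
J = -284/9 (J = -36 - 1*(-40/9) = -36 + 40/9 = -284/9 ≈ -31.556)
X = -1706/9 (X = -284/9 - 1*158 = -284/9 - 158 = -1706/9 ≈ -189.56)
y(T) = (4 + T)²
I = 44622319/5577800 (I = 8 - 1/(2*(4 - 1706/9)²) = 8 - 1/(2*((-1670/9)²)) = 8 - 1/(2*2788900/81) = 8 - ½*81/2788900 = 8 - 81/5577800 = 44622319/5577800 ≈ 8.0000)
1/I = 1/(44622319/5577800) = 5577800/44622319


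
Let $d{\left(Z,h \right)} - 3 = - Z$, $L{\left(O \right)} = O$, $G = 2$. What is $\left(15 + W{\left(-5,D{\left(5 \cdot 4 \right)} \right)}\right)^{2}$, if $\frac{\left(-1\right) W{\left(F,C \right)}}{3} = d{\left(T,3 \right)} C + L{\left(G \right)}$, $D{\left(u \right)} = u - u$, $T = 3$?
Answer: $81$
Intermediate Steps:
$d{\left(Z,h \right)} = 3 - Z$
$D{\left(u \right)} = 0$
$W{\left(F,C \right)} = -6$ ($W{\left(F,C \right)} = - 3 \left(\left(3 - 3\right) C + 2\right) = - 3 \left(0 C + 2\right) = - 3 \left(0 + 2\right) = \left(-3\right) 2 = -6$)
$\left(15 + W{\left(-5,D{\left(5 \cdot 4 \right)} \right)}\right)^{2} = \left(15 - 6\right)^{2} = 9^{2} = 81$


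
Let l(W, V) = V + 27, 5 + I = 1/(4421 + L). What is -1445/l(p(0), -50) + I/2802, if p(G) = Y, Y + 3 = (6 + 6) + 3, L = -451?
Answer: 16073636773/255850620 ≈ 62.824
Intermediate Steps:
I = -19849/3970 (I = -5 + 1/(4421 - 451) = -5 + 1/3970 = -19849/3970 ≈ -4.9997)
Y = 12 (Y = -3 + ((6 + 6) + 3) = -3 + (12 + 3) = -3 + 15 = 12)
p(G) = 12
l(W, V) = 27 + V
-1445/l(p(0), -50) + I/2802 = -1445/(27 - 50) - 19849/3970/2802 = -1445/(-23) - 19849/3970*1/2802 = -1445*(-1/23) - 19849/11123940 = 1445/23 - 19849/11123940 = 16073636773/255850620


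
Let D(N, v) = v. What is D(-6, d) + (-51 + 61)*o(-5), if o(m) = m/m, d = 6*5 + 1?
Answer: 41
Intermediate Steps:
d = 31 (d = 30 + 1 = 31)
o(m) = 1
D(-6, d) + (-51 + 61)*o(-5) = 31 + (-51 + 61)*1 = 31 + 10*1 = 31 + 10 = 41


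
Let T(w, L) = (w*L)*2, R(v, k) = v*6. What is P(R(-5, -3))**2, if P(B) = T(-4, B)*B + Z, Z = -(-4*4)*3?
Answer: 51151104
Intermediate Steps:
R(v, k) = 6*v
T(w, L) = 2*L*w (T(w, L) = (L*w)*2 = 2*L*w)
Z = 48 (Z = -(-16)*3 = -1*(-48) = 48)
P(B) = 48 - 8*B**2 (P(B) = (2*B*(-4))*B + 48 = (-8*B)*B + 48 = -8*B**2 + 48 = 48 - 8*B**2)
P(R(-5, -3))**2 = (48 - 8*(6*(-5))**2)**2 = (48 - 8*(-30)**2)**2 = (48 - 8*900)**2 = (48 - 7200)**2 = (-7152)**2 = 51151104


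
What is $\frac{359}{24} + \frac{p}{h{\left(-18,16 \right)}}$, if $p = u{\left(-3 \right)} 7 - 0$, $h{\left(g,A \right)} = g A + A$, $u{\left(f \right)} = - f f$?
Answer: $\frac{12395}{816} \approx 15.19$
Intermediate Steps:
$u{\left(f \right)} = - f^{2}$
$h{\left(g,A \right)} = A + A g$ ($h{\left(g,A \right)} = A g + A = A + A g$)
$p = -63$ ($p = - \left(-3\right)^{2} \cdot 7 - 0 = \left(-1\right) 9 \cdot 7 + 0 = \left(-9\right) 7 + 0 = -63 + 0 = -63$)
$\frac{359}{24} + \frac{p}{h{\left(-18,16 \right)}} = \frac{359}{24} - \frac{63}{16 \left(1 - 18\right)} = 359 \cdot \frac{1}{24} - \frac{63}{16 \left(-17\right)} = \frac{359}{24} - \frac{63}{-272} = \frac{359}{24} - - \frac{63}{272} = \frac{359}{24} + \frac{63}{272} = \frac{12395}{816}$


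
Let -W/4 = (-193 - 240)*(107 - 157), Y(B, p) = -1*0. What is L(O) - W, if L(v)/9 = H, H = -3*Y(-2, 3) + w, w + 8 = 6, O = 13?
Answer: 86582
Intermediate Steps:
Y(B, p) = 0
w = -2 (w = -8 + 6 = -2)
W = -86600 (W = -4*(-193 - 240)*(107 - 157) = -(-1732)*(-50) = -4*21650 = -86600)
H = -2 (H = -3*0 - 2 = 0 - 2 = -2)
L(v) = -18 (L(v) = 9*(-2) = -18)
L(O) - W = -18 - 1*(-86600) = -18 + 86600 = 86582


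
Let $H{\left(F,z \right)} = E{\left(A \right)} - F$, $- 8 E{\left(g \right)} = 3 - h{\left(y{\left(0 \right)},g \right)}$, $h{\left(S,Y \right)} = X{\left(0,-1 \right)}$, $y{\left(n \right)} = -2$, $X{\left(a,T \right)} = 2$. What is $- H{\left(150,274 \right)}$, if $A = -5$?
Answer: $\frac{1201}{8} \approx 150.13$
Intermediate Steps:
$h{\left(S,Y \right)} = 2$
$E{\left(g \right)} = - \frac{1}{8}$ ($E{\left(g \right)} = - \frac{3 - 2}{8} = \left(- \frac{1}{8}\right) 1 = - \frac{1}{8}$)
$H{\left(F,z \right)} = - \frac{1}{8} - F$
$- H{\left(150,274 \right)} = - (- \frac{1}{8} - 150) = \left(-1\right) \left(- \frac{1201}{8}\right) = \frac{1201}{8}$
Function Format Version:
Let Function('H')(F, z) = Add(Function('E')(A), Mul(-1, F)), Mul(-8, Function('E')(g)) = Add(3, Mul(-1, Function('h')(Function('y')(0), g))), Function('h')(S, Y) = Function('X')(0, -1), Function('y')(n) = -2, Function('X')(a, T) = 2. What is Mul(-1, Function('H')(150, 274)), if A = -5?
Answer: Rational(1201, 8) ≈ 150.13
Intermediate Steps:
Function('h')(S, Y) = 2
Function('E')(g) = Rational(-1, 8) (Function('E')(g) = Mul(Rational(-1, 8), Add(3, Mul(-1, 2))) = Mul(Rational(-1, 8), Add(3, -2)) = Mul(Rational(-1, 8), 1) = Rational(-1, 8))
Function('H')(F, z) = Add(Rational(-1, 8), Mul(-1, F))
Mul(-1, Function('H')(150, 274)) = Mul(-1, Add(Rational(-1, 8), Mul(-1, 150))) = Mul(-1, Add(Rational(-1, 8), -150)) = Mul(-1, Rational(-1201, 8)) = Rational(1201, 8)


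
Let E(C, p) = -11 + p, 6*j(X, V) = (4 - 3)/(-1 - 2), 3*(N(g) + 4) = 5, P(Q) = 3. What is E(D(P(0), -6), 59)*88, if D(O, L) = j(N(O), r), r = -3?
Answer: 4224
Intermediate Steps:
N(g) = -7/3 (N(g) = -4 + (1/3)*5 = -4 + 5/3 = -7/3)
j(X, V) = -1/18 (j(X, V) = ((4 - 3)/(-1 - 2))/6 = (1/(-3))/6 = (1*(-1/3))/6 = (1/6)*(-1/3) = -1/18)
D(O, L) = -1/18
E(D(P(0), -6), 59)*88 = (-11 + 59)*88 = 48*88 = 4224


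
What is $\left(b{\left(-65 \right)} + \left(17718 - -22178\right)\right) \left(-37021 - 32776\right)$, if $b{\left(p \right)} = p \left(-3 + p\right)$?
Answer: $-3093123852$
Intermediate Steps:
$\left(b{\left(-65 \right)} + \left(17718 - -22178\right)\right) \left(-37021 - 32776\right) = \left(- 65 \left(-3 - 65\right) + \left(17718 - -22178\right)\right) \left(-37021 - 32776\right) = \left(\left(-65\right) \left(-68\right) + \left(17718 + 22178\right)\right) \left(-37021 - 32776\right) = \left(4420 + 39896\right) \left(-69797\right) = 44316 \left(-69797\right) = -3093123852$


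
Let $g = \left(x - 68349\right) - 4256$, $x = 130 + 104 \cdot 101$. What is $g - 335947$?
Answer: $-397918$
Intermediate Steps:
$x = 10634$ ($x = 130 + 10504 = 10634$)
$g = -61971$ ($g = \left(10634 - 68349\right) - 4256 = -57715 - 4256 = -61971$)
$g - 335947 = -61971 - 335947 = -397918$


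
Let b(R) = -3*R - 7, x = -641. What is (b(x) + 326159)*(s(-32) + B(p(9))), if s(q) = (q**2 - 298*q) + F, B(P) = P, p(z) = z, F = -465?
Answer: 3314869800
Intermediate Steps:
b(R) = -7 - 3*R
s(q) = -465 + q**2 - 298*q (s(q) = (q**2 - 298*q) - 465 = -465 + q**2 - 298*q)
(b(x) + 326159)*(s(-32) + B(p(9))) = ((-7 - 3*(-641)) + 326159)*((-465 + (-32)**2 - 298*(-32)) + 9) = ((-7 + 1923) + 326159)*((-465 + 1024 + 9536) + 9) = (1916 + 326159)*(10095 + 9) = 328075*10104 = 3314869800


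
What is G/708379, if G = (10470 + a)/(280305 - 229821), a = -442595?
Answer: -432125/35761805436 ≈ -1.2083e-5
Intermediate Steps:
G = -432125/50484 (G = (10470 - 442595)/(280305 - 229821) = -432125/50484 ≈ -8.5596)
G/708379 = -432125/50484/708379 = -432125/50484*1/708379 = -432125/35761805436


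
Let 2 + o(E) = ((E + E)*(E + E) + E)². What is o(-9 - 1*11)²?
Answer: 6232002974404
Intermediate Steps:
o(E) = -2 + (E + 4*E²)² (o(E) = -2 + ((E + E)*(E + E) + E)² = -2 + ((2*E)*(2*E) + E)² = -2 + (4*E² + E)² = -2 + (E + 4*E²)²)
o(-9 - 1*11)² = (-2 + (-9 - 1*11)²*(1 + 4*(-9 - 1*11))²)² = (-2 + (-9 - 11)²*(1 + 4*(-9 - 11))²)² = (-2 + (-20)²*(1 + 4*(-20))²)² = (-2 + 400*(1 - 80)²)² = (-2 + 400*(-79)²)² = (-2 + 400*6241)² = (-2 + 2496400)² = 2496398² = 6232002974404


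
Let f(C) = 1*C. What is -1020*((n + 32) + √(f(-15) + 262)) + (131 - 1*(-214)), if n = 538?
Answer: -581055 - 1020*√247 ≈ -5.9709e+5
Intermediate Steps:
f(C) = C
-1020*((n + 32) + √(f(-15) + 262)) + (131 - 1*(-214)) = -1020*((538 + 32) + √(-15 + 262)) + (131 - 1*(-214)) = -1020*(570 + √247) + (131 + 214) = (-581400 - 1020*√247) + 345 = -581055 - 1020*√247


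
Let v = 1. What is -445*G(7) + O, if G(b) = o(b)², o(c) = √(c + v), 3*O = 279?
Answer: -3467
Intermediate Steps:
O = 93 (O = (⅓)*279 = 93)
o(c) = √(1 + c) (o(c) = √(c + 1) = √(1 + c))
G(b) = 1 + b (G(b) = (√(1 + b))² = 1 + b)
-445*G(7) + O = -445*(1 + 7) + 93 = -445*8 + 93 = -3560 + 93 = -3467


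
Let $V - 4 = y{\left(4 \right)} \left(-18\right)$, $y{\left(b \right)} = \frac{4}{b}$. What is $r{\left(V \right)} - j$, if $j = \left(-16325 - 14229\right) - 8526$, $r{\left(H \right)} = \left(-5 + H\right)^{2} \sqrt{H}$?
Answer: $39080 + 361 i \sqrt{14} \approx 39080.0 + 1350.7 i$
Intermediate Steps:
$V = -14$ ($V = 4 + \frac{4}{4} \left(-18\right) = 4 + 4 \cdot \frac{1}{4} \left(-18\right) = 4 + 1 \left(-18\right) = 4 - 18 = -14$)
$r{\left(H \right)} = \sqrt{H} \left(-5 + H\right)^{2}$
$j = -39080$ ($j = -30554 - 8526 = -39080$)
$r{\left(V \right)} - j = \sqrt{-14} \left(-5 - 14\right)^{2} - -39080 = i \sqrt{14} \left(-19\right)^{2} + 39080 = i \sqrt{14} \cdot 361 + 39080 = 361 i \sqrt{14} + 39080 = 39080 + 361 i \sqrt{14}$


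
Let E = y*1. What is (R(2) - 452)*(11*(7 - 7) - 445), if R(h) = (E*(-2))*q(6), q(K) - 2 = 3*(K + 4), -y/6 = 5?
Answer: -653260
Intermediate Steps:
y = -30 (y = -6*5 = -30)
q(K) = 14 + 3*K (q(K) = 2 + 3*(K + 4) = 2 + 3*(4 + K) = 2 + (12 + 3*K) = 14 + 3*K)
E = -30 (E = -30*1 = -30)
R(h) = 1920 (R(h) = (-30*(-2))*(14 + 3*6) = 60*(14 + 18) = 60*32 = 1920)
(R(2) - 452)*(11*(7 - 7) - 445) = (1920 - 452)*(11*(7 - 7) - 445) = 1468*(11*0 - 445) = 1468*(0 - 445) = 1468*(-445) = -653260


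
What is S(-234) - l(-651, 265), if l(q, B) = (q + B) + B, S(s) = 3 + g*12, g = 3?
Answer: 160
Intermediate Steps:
S(s) = 39 (S(s) = 3 + 3*12 = 3 + 36 = 39)
l(q, B) = q + 2*B (l(q, B) = (B + q) + B = q + 2*B)
S(-234) - l(-651, 265) = 39 - (-651 + 2*265) = 39 - (-651 + 530) = 39 - 1*(-121) = 39 + 121 = 160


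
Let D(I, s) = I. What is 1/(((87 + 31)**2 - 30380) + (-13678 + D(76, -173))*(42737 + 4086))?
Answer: -1/636902902 ≈ -1.5701e-9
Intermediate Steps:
1/(((87 + 31)**2 - 30380) + (-13678 + D(76, -173))*(42737 + 4086)) = 1/(((87 + 31)**2 - 30380) + (-13678 + 76)*(42737 + 4086)) = 1/((118**2 - 30380) - 13602*46823) = 1/((13924 - 30380) - 636886446) = 1/(-16456 - 636886446) = 1/(-636902902) = -1/636902902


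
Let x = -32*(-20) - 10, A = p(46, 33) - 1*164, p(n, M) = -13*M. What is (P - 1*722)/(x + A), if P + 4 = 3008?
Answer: 2282/37 ≈ 61.676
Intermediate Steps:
P = 3004 (P = -4 + 3008 = 3004)
A = -593 (A = -13*33 - 1*164 = -429 - 164 = -593)
x = 630 (x = 640 - 10 = 630)
(P - 1*722)/(x + A) = (3004 - 1*722)/(630 - 593) = (3004 - 722)/37 = 2282*(1/37) = 2282/37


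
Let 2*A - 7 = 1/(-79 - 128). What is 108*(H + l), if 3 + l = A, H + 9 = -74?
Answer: -204936/23 ≈ -8910.3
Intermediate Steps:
H = -83 (H = -9 - 74 = -83)
A = 724/207 (A = 7/2 + 1/(2*(-79 - 128)) = 7/2 + (½)/(-207) = 7/2 + (½)*(-1/207) = 7/2 - 1/414 = 724/207 ≈ 3.4976)
l = 103/207 (l = -3 + 724/207 = 103/207 ≈ 0.49758)
108*(H + l) = 108*(-83 + 103/207) = 108*(-17078/207) = -204936/23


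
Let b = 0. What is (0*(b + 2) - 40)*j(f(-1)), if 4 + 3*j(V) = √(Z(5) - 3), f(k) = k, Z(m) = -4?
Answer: 160/3 - 40*I*√7/3 ≈ 53.333 - 35.277*I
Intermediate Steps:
j(V) = -4/3 + I*√7/3 (j(V) = -4/3 + √(-4 - 3)/3 = -4/3 + √(-7)/3 = -4/3 + (I*√7)/3 = -4/3 + I*√7/3)
(0*(b + 2) - 40)*j(f(-1)) = (0*(0 + 2) - 40)*(-4/3 + I*√7/3) = (0*2 - 40)*(-4/3 + I*√7/3) = (0 - 40)*(-4/3 + I*√7/3) = -40*(-4/3 + I*√7/3) = 160/3 - 40*I*√7/3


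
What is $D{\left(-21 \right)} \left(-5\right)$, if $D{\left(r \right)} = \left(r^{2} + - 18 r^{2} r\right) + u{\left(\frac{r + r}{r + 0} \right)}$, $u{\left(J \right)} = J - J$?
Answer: $-835695$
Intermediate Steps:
$u{\left(J \right)} = 0$
$D{\left(r \right)} = r^{2} - 18 r^{3}$ ($D{\left(r \right)} = \left(r^{2} + - 18 r^{2} r\right) + 0 = \left(r^{2} - 18 r^{3}\right) + 0 = r^{2} - 18 r^{3}$)
$D{\left(-21 \right)} \left(-5\right) = \left(-21\right)^{2} \left(1 - -378\right) \left(-5\right) = 441 \left(1 + 378\right) \left(-5\right) = 441 \cdot 379 \left(-5\right) = 167139 \left(-5\right) = -835695$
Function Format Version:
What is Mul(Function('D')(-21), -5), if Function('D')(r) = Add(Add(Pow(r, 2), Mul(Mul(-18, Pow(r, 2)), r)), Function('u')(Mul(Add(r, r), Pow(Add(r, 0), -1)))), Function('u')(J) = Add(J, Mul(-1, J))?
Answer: -835695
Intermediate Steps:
Function('u')(J) = 0
Function('D')(r) = Add(Pow(r, 2), Mul(-18, Pow(r, 3))) (Function('D')(r) = Add(Add(Pow(r, 2), Mul(Mul(-18, Pow(r, 2)), r)), 0) = Add(Add(Pow(r, 2), Mul(-18, Pow(r, 3))), 0) = Add(Pow(r, 2), Mul(-18, Pow(r, 3))))
Mul(Function('D')(-21), -5) = Mul(Mul(Pow(-21, 2), Add(1, Mul(-18, -21))), -5) = Mul(Mul(441, Add(1, 378)), -5) = Mul(Mul(441, 379), -5) = Mul(167139, -5) = -835695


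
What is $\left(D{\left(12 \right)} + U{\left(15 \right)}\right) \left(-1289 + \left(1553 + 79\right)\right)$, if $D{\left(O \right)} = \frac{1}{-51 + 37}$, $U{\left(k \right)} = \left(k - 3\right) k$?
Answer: $\frac{123431}{2} \approx 61716.0$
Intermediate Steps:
$U{\left(k \right)} = k \left(-3 + k\right)$ ($U{\left(k \right)} = \left(-3 + k\right) k = k \left(-3 + k\right)$)
$D{\left(O \right)} = - \frac{1}{14}$ ($D{\left(O \right)} = \frac{1}{-14} = - \frac{1}{14}$)
$\left(D{\left(12 \right)} + U{\left(15 \right)}\right) \left(-1289 + \left(1553 + 79\right)\right) = \left(- \frac{1}{14} + 15 \left(-3 + 15\right)\right) \left(-1289 + \left(1553 + 79\right)\right) = \left(- \frac{1}{14} + 15 \cdot 12\right) \left(-1289 + 1632\right) = \left(- \frac{1}{14} + 180\right) 343 = \frac{2519}{14} \cdot 343 = \frac{123431}{2}$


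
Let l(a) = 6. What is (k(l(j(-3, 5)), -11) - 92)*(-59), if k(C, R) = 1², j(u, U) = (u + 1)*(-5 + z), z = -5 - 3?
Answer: 5369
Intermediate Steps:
z = -8
j(u, U) = -13 - 13*u (j(u, U) = (u + 1)*(-5 - 8) = (1 + u)*(-13) = -13 - 13*u)
k(C, R) = 1
(k(l(j(-3, 5)), -11) - 92)*(-59) = (1 - 92)*(-59) = -91*(-59) = 5369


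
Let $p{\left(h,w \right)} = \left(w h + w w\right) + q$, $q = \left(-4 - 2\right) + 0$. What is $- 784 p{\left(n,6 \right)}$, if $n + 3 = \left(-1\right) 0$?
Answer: $-9408$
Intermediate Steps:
$q = -6$ ($q = -6 + 0 = -6$)
$n = -3$ ($n = -3 - 0 = -3 + 0 = -3$)
$p{\left(h,w \right)} = -6 + w^{2} + h w$ ($p{\left(h,w \right)} = \left(w h + w w\right) - 6 = \left(h w + w^{2}\right) - 6 = \left(w^{2} + h w\right) - 6 = -6 + w^{2} + h w$)
$- 784 p{\left(n,6 \right)} = - 784 \left(-6 + 6^{2} - 18\right) = - 784 \left(-6 + 36 - 18\right) = \left(-784\right) 12 = -9408$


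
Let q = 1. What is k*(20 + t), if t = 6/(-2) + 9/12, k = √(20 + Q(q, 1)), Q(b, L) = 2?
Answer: 71*√22/4 ≈ 83.255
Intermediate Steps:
k = √22 (k = √(20 + 2) = √22 ≈ 4.6904)
t = -9/4 (t = 6*(-½) + 9*(1/12) = -3 + ¾ = -9/4 ≈ -2.2500)
k*(20 + t) = √22*(20 - 9/4) = √22*(71/4) = 71*√22/4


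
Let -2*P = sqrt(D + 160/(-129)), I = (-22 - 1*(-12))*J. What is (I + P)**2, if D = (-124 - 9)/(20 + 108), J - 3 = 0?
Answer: (123840 + I*sqrt(9710346))**2/17040384 ≈ 899.43 + 45.293*I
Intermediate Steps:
J = 3 (J = 3 + 0 = 3)
D = -133/128 ≈ -1.0391
I = -30 (I = (-22 - 1*(-12))*3 = (-22 + 12)*3 = -10*3 = -30)
P = -I*sqrt(9710346)/4128 (P = -sqrt(-133/128 + 160/(-129))/2 = -sqrt(-133/128 + 160*(-1/129))/2 = -sqrt(-133/128 - 160/129)/2 = -I*sqrt(9710346)/4128 ≈ -0.75488*I)
(I + P)**2 = (-30 - I*sqrt(9710346)/4128)**2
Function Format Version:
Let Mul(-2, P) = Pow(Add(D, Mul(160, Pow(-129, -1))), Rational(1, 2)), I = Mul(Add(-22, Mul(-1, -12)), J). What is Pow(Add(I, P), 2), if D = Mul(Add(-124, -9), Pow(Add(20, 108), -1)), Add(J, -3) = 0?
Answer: Mul(Rational(1, 17040384), Pow(Add(123840, Mul(I, Pow(9710346, Rational(1, 2)))), 2)) ≈ Add(899.43, Mul(45.293, I))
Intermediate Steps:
J = 3 (J = Add(3, 0) = 3)
D = Rational(-133, 128) (D = Mul(-133, Pow(128, -1)) = Mul(-133, Rational(1, 128)) = Rational(-133, 128) ≈ -1.0391)
I = -30 (I = Mul(Add(-22, Mul(-1, -12)), 3) = Mul(Add(-22, 12), 3) = Mul(-10, 3) = -30)
P = Mul(Rational(-1, 4128), I, Pow(9710346, Rational(1, 2))) (P = Mul(Rational(-1, 2), Pow(Add(Rational(-133, 128), Mul(160, Pow(-129, -1))), Rational(1, 2))) = Mul(Rational(-1, 2), Pow(Add(Rational(-133, 128), Mul(160, Rational(-1, 129))), Rational(1, 2))) = Mul(Rational(-1, 2), Pow(Add(Rational(-133, 128), Rational(-160, 129)), Rational(1, 2))) = Mul(Rational(-1, 2), Pow(Rational(-37637, 16512), Rational(1, 2))) = Mul(Rational(-1, 2), Mul(Rational(1, 2064), I, Pow(9710346, Rational(1, 2)))) = Mul(Rational(-1, 4128), I, Pow(9710346, Rational(1, 2))) ≈ Mul(-0.75488, I))
Pow(Add(I, P), 2) = Pow(Add(-30, Mul(Rational(-1, 4128), I, Pow(9710346, Rational(1, 2)))), 2)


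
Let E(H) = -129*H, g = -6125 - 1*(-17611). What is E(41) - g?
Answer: -16775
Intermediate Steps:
g = 11486 (g = -6125 + 17611 = 11486)
E(41) - g = -129*41 - 1*11486 = -5289 - 11486 = -16775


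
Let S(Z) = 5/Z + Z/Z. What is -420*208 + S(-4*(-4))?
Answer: -1397739/16 ≈ -87359.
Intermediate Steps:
S(Z) = 1 + 5/Z (S(Z) = 5/Z + 1 = 1 + 5/Z)
-420*208 + S(-4*(-4)) = -420*208 + (5 - 4*(-4))/((-4*(-4))) = -87360 + (5 + 16)/16 = -87360 + (1/16)*21 = -87360 + 21/16 = -1397739/16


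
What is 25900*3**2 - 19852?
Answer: 213248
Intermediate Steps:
25900*3**2 - 19852 = 25900*9 - 19852 = 233100 - 19852 = 213248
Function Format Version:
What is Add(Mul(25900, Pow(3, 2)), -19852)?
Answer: 213248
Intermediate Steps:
Add(Mul(25900, Pow(3, 2)), -19852) = Add(Mul(25900, 9), -19852) = Add(233100, -19852) = 213248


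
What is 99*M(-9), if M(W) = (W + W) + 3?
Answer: -1485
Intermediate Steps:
M(W) = 3 + 2*W (M(W) = 2*W + 3 = 3 + 2*W)
99*M(-9) = 99*(3 + 2*(-9)) = 99*(3 - 18) = 99*(-15) = -1485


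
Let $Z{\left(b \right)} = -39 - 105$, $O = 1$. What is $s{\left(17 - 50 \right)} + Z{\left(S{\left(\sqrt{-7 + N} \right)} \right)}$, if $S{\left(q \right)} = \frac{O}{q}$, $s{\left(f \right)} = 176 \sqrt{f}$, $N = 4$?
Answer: $-144 + 176 i \sqrt{33} \approx -144.0 + 1011.0 i$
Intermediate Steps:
$S{\left(q \right)} = \frac{1}{q}$ ($S{\left(q \right)} = 1 \frac{1}{q} = \frac{1}{q}$)
$Z{\left(b \right)} = -144$
$s{\left(17 - 50 \right)} + Z{\left(S{\left(\sqrt{-7 + N} \right)} \right)} = 176 \sqrt{17 - 50} - 144 = 176 \sqrt{-33} - 144 = 176 i \sqrt{33} - 144 = -144 + 176 i \sqrt{33}$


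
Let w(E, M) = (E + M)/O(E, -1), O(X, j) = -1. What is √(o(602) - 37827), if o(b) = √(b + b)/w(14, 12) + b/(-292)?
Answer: √(-136275562982 - 277108*√301)/1898 ≈ 194.5*I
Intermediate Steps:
w(E, M) = -E - M (w(E, M) = (E + M)/(-1) = (E + M)*(-1) = -E - M)
o(b) = -b/292 - √2*√b/26 (o(b) = √(b + b)/(-1*14 - 1*12) + b/(-292) = √(2*b)/(-14 - 12) + b*(-1/292) = (√2*√b)/(-26) - b/292 = (√2*√b)*(-1/26) - b/292 = -√2*√b/26 - b/292 = -b/292 - √2*√b/26)
√(o(602) - 37827) = √((-1/292*602 - √2*√602/26) - 37827) = √((-301/146 - √301/13) - 37827) = √(-5523043/146 - √301/13)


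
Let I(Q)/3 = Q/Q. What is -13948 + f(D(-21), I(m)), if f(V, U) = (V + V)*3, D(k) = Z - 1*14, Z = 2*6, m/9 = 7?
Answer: -13960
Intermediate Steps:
m = 63 (m = 9*7 = 63)
Z = 12
I(Q) = 3 (I(Q) = 3*(Q/Q) = 3*1 = 3)
D(k) = -2 (D(k) = 12 - 1*14 = 12 - 14 = -2)
f(V, U) = 6*V (f(V, U) = (2*V)*3 = 6*V)
-13948 + f(D(-21), I(m)) = -13948 + 6*(-2) = -13948 - 12 = -13960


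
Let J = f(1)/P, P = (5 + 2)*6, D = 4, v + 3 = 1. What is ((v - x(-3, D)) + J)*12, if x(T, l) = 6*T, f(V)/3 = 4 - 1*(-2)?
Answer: 1380/7 ≈ 197.14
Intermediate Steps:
v = -2 (v = -3 + 1 = -2)
f(V) = 18 (f(V) = 3*(4 - 1*(-2)) = 3*(4 + 2) = 3*6 = 18)
P = 42 (P = 7*6 = 42)
J = 3/7 (J = 18/42 = 18*(1/42) = 3/7 ≈ 0.42857)
((v - x(-3, D)) + J)*12 = ((-2 - 6*(-3)) + 3/7)*12 = ((-2 - 1*(-18)) + 3/7)*12 = ((-2 + 18) + 3/7)*12 = (16 + 3/7)*12 = (115/7)*12 = 1380/7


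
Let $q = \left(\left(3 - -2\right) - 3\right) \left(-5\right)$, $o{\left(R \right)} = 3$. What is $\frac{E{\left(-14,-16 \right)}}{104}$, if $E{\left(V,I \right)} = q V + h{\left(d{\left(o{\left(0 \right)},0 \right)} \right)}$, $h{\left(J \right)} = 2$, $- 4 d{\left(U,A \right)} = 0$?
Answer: $\frac{71}{52} \approx 1.3654$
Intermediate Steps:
$d{\left(U,A \right)} = 0$ ($d{\left(U,A \right)} = \left(- \frac{1}{4}\right) 0 = 0$)
$q = -10$ ($q = \left(\left(3 + 2\right) - 3\right) \left(-5\right) = \left(5 - 3\right) \left(-5\right) = 2 \left(-5\right) = -10$)
$E{\left(V,I \right)} = 2 - 10 V$ ($E{\left(V,I \right)} = - 10 V + 2 = 2 - 10 V$)
$\frac{E{\left(-14,-16 \right)}}{104} = \frac{2 - -140}{104} = \left(2 + 140\right) \frac{1}{104} = 142 \cdot \frac{1}{104} = \frac{71}{52}$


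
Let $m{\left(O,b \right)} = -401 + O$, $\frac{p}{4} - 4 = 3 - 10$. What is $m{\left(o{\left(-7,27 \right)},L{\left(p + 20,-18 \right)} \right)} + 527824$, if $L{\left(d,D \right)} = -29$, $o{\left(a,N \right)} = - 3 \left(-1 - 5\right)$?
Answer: $527441$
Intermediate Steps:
$p = -12$ ($p = 16 + 4 \left(3 - 10\right) = 16 + 4 \left(-7\right) = 16 - 28 = -12$)
$o{\left(a,N \right)} = 18$ ($o{\left(a,N \right)} = \left(-3\right) \left(-6\right) = 18$)
$m{\left(o{\left(-7,27 \right)},L{\left(p + 20,-18 \right)} \right)} + 527824 = \left(-401 + 18\right) + 527824 = -383 + 527824 = 527441$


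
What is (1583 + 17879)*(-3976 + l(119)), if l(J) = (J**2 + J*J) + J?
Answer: 476137830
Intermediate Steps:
l(J) = J + 2*J**2 (l(J) = (J**2 + J**2) + J = 2*J**2 + J = J + 2*J**2)
(1583 + 17879)*(-3976 + l(119)) = (1583 + 17879)*(-3976 + 119*(1 + 2*119)) = 19462*(-3976 + 119*(1 + 238)) = 19462*(-3976 + 119*239) = 19462*(-3976 + 28441) = 19462*24465 = 476137830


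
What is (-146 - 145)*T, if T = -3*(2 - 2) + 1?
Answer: -291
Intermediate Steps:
T = 1 (T = -3*0 + 1 = 0 + 1 = 1)
(-146 - 145)*T = (-146 - 145)*1 = -291*1 = -291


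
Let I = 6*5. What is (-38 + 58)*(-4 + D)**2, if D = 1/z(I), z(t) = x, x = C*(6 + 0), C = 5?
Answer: 14161/45 ≈ 314.69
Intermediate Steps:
I = 30
x = 30 (x = 5*(6 + 0) = 5*6 = 30)
z(t) = 30
D = 1/30 ≈ 0.033333
(-38 + 58)*(-4 + D)**2 = (-38 + 58)*(-4 + 1/30)**2 = 20*(-119/30)**2 = 20*(14161/900) = 14161/45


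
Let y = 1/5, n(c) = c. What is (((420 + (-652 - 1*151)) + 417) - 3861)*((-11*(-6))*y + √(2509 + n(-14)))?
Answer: -252582/5 - 3827*√2495 ≈ -2.4168e+5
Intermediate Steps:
y = ⅕ ≈ 0.20000
(((420 + (-652 - 1*151)) + 417) - 3861)*((-11*(-6))*y + √(2509 + n(-14))) = (((420 + (-652 - 1*151)) + 417) - 3861)*(-11*(-6)*(⅕) + √(2509 - 14)) = (((420 + (-652 - 151)) + 417) - 3861)*(66*(⅕) + √2495) = (((420 - 803) + 417) - 3861)*(66/5 + √2495) = ((-383 + 417) - 3861)*(66/5 + √2495) = (34 - 3861)*(66/5 + √2495) = -3827*(66/5 + √2495) = -252582/5 - 3827*√2495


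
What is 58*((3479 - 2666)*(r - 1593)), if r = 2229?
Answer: 29989944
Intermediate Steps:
58*((3479 - 2666)*(r - 1593)) = 58*((3479 - 2666)*(2229 - 1593)) = 58*(813*636) = 58*517068 = 29989944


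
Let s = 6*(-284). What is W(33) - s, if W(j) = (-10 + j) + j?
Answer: 1760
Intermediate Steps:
W(j) = -10 + 2*j
s = -1704
W(33) - s = (-10 + 2*33) - 1*(-1704) = (-10 + 66) + 1704 = 56 + 1704 = 1760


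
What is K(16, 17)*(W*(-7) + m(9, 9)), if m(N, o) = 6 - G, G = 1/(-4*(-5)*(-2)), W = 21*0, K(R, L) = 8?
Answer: 241/5 ≈ 48.200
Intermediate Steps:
W = 0
G = -1/40 (G = 1/(20*(-2)) = 1/(-40) = -1/40 ≈ -0.025000)
m(N, o) = 241/40 (m(N, o) = 6 - 1*(-1/40) = 6 + 1/40 = 241/40)
K(16, 17)*(W*(-7) + m(9, 9)) = 8*(0*(-7) + 241/40) = 8*(0 + 241/40) = 8*(241/40) = 241/5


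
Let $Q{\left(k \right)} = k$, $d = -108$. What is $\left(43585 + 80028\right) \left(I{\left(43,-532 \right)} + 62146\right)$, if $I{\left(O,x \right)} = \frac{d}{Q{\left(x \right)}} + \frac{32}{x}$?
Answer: $7682071157$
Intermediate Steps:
$I{\left(O,x \right)} = - \frac{76}{x}$ ($I{\left(O,x \right)} = - \frac{108}{x} + \frac{32}{x} = - \frac{76}{x}$)
$\left(43585 + 80028\right) \left(I{\left(43,-532 \right)} + 62146\right) = \left(43585 + 80028\right) \left(- \frac{76}{-532} + 62146\right) = 123613 \left(\left(-76\right) \left(- \frac{1}{532}\right) + 62146\right) = 123613 \left(\frac{1}{7} + 62146\right) = 123613 \cdot \frac{435023}{7} = 7682071157$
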